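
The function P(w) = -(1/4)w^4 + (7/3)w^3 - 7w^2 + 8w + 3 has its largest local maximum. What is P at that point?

P'(w) = -w^3 + 7w^2 - 14w + 8. Setting P'(w) = 0 gives w ∈ {1, 2, 4}.
Second-derivative test with P''(w) = -3w^2 + 14w - 14: P''(1) = -3 < 0 ⇒ local maximum; P''(2) = 2 > 0 ⇒ local minimum; P''(4) = -6 < 0 ⇒ local maximum.
The largest local maximum is P(4) = 25/3.

25/3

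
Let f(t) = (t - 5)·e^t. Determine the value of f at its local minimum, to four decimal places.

-54.5982

By the product rule, f'(t) = (t - 4)·e^t. Since e^t > 0, the only critical point is t = 4.
f''(4) has the same sign as 1 > 0, so this is a local minimum.
f(4) = (-1)·e^(4) ≈ -54.5982.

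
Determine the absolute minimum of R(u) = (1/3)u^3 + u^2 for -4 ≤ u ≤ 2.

-16/3

The derivative is u^2 + 2u, which vanishes at u = -2 and u = 0.
Candidates: R(-4) = -16/3,  R(-2) = 4/3,  R(0) = 0,  R(2) = 20/3.
Hence the absolute minimum is -16/3 at u = -4.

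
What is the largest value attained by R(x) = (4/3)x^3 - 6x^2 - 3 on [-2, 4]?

Differentiating, R'(x) = 4x^2 - 12x; which vanishes at x = 0 and x = 3.
Candidates: R(-2) = -113/3, R(0) = -3, R(3) = -21, R(4) = -41/3.
Hence the absolute maximum is -3 at x = 0.

-3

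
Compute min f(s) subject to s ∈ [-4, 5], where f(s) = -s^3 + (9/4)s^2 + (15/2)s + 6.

Differentiating, f'(s) = -3s^2 + (9/2)s + 15/2; which vanishes at s = -1 and s = 5/2.
Candidates: f(-4) = 76, f(-1) = 7/4, f(5/2) = 371/16, f(5) = -101/4.
The minimum over the interval is -101/4, attained at s = 5.

-101/4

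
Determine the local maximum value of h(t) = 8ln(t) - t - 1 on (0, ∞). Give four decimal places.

h'(t) = 8/t − 1 = 0 gives t = 8.
h''(t) = -8/t², which is negative for t > 0, so this is a local maximum.
h(8) = 8·ln(8) - 8 - 1 ≈ 7.6355.

7.6355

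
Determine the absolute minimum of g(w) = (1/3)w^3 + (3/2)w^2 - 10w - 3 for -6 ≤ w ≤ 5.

-43/3

g'(w) = w^2 + 3w - 10, which vanishes at w = -5 and w = 2.
Evaluating at the critical points and endpoints: g(-6) = 39, g(-5) = 257/6, g(2) = -43/3, g(5) = 157/6.
The minimum over the interval is -43/3, attained at w = 2.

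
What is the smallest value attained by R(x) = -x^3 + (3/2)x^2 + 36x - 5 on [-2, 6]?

-63

Differentiating, R'(x) = -3x^2 + 3x + 36; whose only zero in [-2, 6] is x = 4.
Candidates: R(-2) = -63, R(4) = 99, R(6) = 49.
So the minimum is R(-2) = -63.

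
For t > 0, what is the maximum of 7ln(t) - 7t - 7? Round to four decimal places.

R'(t) = 7/t − 7 = 0 gives t = 1.
R''(t) = -7/t², which is negative for t > 0, so this is a local maximum.
R(1) = 7·ln(1) - 7 - 7 ≈ -14.0000.

-14.0000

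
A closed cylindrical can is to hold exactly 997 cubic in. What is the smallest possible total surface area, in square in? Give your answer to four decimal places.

With radius r and height h, πr²h = 997 so h = 997/(πr²), and S(r) = 2πr² + 2πrh = 2πr² + 2·997/r.
S'(r) = 4πr − 2·997/r² = 0 ⇒ r³ = 997/(2π), so r ≈ 5.4138 and h = 2r ≈ 10.8277.
S''(r) = 4π + 4·997/r³ > 0, so this is the minimum; S ≈ 552.4733.

552.4733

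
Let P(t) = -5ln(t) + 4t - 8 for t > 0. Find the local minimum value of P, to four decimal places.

-4.1157

P'(t) = -5/t + 4 = 0 gives t = 5/4.
P''(t) = 5/t², which is positive for t > 0, so this is a local minimum.
P(5/4) = -5·ln(5/4) + 5 - 8 ≈ -4.1157.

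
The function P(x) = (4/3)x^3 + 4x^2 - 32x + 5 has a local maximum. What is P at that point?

P'(x) = 4x^2 + 8x - 32. Setting P'(x) = 0 gives x ∈ {-4, 2}.
Since P''(x) = 8x + 8, we get P''(-4) = -24 < 0 ⇒ local maximum; P''(2) = 24 > 0 ⇒ local minimum.
The local maximum is P(-4) = 335/3.

335/3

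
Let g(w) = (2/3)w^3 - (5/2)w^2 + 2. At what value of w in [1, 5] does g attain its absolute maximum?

5

The derivative is 2w^2 - 5w, whose only zero in [1, 5] is w = 5/2.
Evaluating at the critical points and endpoints: g(1) = 1/6; g(5/2) = -77/24; g(5) = 137/6.
Hence the absolute maximum is 137/6 at w = 5.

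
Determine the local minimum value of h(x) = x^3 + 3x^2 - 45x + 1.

h'(x) = 3x^2 + 6x - 45 = 0 at x = -5, 3.
h''(x) = 6x + 6. h''(-5) = -24 < 0 ⇒ local maximum; h''(3) = 24 > 0 ⇒ local minimum.
So the local minimum value is h(3) = -80.

-80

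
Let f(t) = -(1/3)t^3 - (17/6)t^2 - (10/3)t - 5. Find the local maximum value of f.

-319/81

Critical points: f'(t) = -t^2 - (17/3)t - 10/3 vanishes at t = -5, -2/3.
f''(t) = -2t - 17/3. f''(-5) = 13/3 > 0 ⇒ local minimum; f''(-2/3) = -13/3 < 0 ⇒ local maximum.
The local maximum is f(-2/3) = -319/81.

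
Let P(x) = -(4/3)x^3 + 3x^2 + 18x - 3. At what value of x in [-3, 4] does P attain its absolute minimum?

The derivative is -4x^2 + 6x + 18, which vanishes at x = -3/2 and x = 3.
Compare values at every candidate in [-3, 4]: P(-3) = 6,  P(-3/2) = -75/4,  P(3) = 42,  P(4) = 95/3.
The minimum over the interval is -75/4, attained at x = -3/2.

-3/2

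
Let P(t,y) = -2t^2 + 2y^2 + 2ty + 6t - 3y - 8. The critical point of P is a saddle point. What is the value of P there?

-7/2

∂P/∂t = -4t + 2y + 6 = 0 and ∂P/∂y = 2t + 4y - 3 = 0, so (t, y) = (3/2, 0).
The Hessian has P_{tt} = -4, P_{yy} = 4, P_{ty} = 2, giving D = -20 < 0, so the point is a saddle point.
P(3/2, 0) = -7/2.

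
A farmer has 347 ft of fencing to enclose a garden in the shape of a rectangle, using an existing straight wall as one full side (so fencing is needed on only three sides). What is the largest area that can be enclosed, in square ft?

Let the sides perpendicular to the wall have length x and the parallel side y, so 2x + y = 347 and the area is A = xy = x(347 − 2x).
A'(x) = 347 − 4x = 0 gives x = 347/4, and A''(x) = −4 < 0 confirms a maximum.
Then y = 347 − 2·347/4 = 347/2 and A = 120409/8.

120409/8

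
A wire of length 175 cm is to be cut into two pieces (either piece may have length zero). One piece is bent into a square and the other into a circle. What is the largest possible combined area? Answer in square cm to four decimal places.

2437.0601

Let x be the length used for the square. Square side x/4; circle radius (175−x)/(2π).
A(x) = (x/4)² + π·((175−x)/(2π))² = x²/16 + (175−x)²/(4π) for 0 ≤ x ≤ 175. A'(x) = x/8 − (175−x)/(2π) = 0 gives x = 4·175/(π+4) ≈ 98.0174.
A'' > 0, so the interior critical point is a minimum; the maximum is at an endpoint. A(0) = 2437.0601 and A(175) = 1914.0625, so the largest area is 2437.0601.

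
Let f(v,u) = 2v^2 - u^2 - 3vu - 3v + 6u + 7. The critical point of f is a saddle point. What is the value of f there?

∂f/∂v = 4v - 3u - 3 = 0 and ∂f/∂u = -3v - 2u + 6 = 0, so (v, u) = (24/17, 15/17).
The Hessian has f_{vv} = 4, f_{uu} = -2, f_{vu} = -3, giving D = -17 < 0, so the point is a saddle point.
f(24/17, 15/17) = 128/17.

128/17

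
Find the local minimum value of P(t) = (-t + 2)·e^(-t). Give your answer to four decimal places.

Differentiating with the product rule gives P'(t) = (t - 3)·e^(-t). Since e^(-t) > 0, the only critical point is t = 3.
P''(3) has the same sign as 1 > 0, so this is a local minimum.
P(3) = (-1)·e^(-3) ≈ -0.0498.

-0.0498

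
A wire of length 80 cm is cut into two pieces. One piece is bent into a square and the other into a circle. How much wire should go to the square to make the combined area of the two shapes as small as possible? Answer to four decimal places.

Let x be the length used for the square. Square side x/4; circle radius (80−x)/(2π).
A(x) = (x/4)² + π·((80−x)/(2π))² = x²/16 + (80−x)²/(4π) for 0 ≤ x ≤ 80. A'(x) = x/8 − (80−x)/(2π) = 0 gives x = 4·80/(π+4) ≈ 44.8079.
A'' = 1/8 + 1/(2π) > 0, so this gives the minimum combined area; x ≈ 44.8079 cm to the square.

44.8079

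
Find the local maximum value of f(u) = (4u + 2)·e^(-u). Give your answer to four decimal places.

f'(u) = 4·e^(-u) + (4u + 2)·(-1)·e^(-u) = (-4u + 2)·e^(-u). Since e^(-u) > 0, the only critical point is u = 1/2.
f''(1/2) has the same sign as -4 < 0, so this is a local maximum.
f(1/2) = (4)·e^(-1/2) ≈ 2.4261.

2.4261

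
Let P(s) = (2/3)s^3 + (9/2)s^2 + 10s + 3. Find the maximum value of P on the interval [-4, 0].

3

The derivative is 2s^2 + 9s + 10, which vanishes at s = -5/2 and s = -2.
Evaluating at the critical points and endpoints: P(-4) = -23/3; P(-5/2) = -103/24; P(-2) = -13/3; P(0) = 3.
Hence the absolute maximum is 3 at s = 0.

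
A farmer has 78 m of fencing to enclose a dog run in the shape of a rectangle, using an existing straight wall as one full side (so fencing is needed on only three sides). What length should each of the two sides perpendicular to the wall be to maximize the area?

39/2

Let the sides perpendicular to the wall have length x and the parallel side y, so 2x + y = 78 and the area is A = xy = x(78 − 2x).
A'(x) = 78 − 4x = 0 gives x = 39/2, and A''(x) = −4 < 0 confirms a maximum.
Then y = 78 − 2·39/2 = 39 and A = 1521/2.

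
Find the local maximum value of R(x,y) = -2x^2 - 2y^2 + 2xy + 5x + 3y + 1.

∂R/∂x = -4x + 2y + 5 = 0 and ∂R/∂y = 2x - 4y + 3 = 0, so (x, y) = (13/6, 11/6).
The Hessian has R_{xx} = -4, R_{yy} = -4, R_{xy} = 2, giving D = 12 > 0 with R_{xx} < 0, so the point is a local maximum.
R(13/6, 11/6) = 55/6.

55/6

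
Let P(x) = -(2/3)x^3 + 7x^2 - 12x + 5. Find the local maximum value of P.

41

P'(x) = -2x^2 + 14x - 12. Setting P'(x) = 0 gives x ∈ {1, 6}.
Second-derivative test with P''(x) = -4x + 14: P''(1) = 10 > 0 ⇒ local minimum; P''(6) = -10 < 0 ⇒ local maximum.
Thus P has its local maximum at x = 6, with value 41.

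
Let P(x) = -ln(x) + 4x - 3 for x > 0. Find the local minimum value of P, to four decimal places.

-0.6137

P'(x) = -1/x + 4 = 0 gives x = 1/4.
P''(x) = 1/x², which is positive for x > 0, so this is a local minimum.
P(1/4) = -1·ln(1/4) + 1 - 3 ≈ -0.6137.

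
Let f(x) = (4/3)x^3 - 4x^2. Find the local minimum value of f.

f'(x) = 4x^2 - 8x = 0 at x = 0, 2.
Since f''(x) = 8x - 8, we get f''(0) = -8 < 0 ⇒ local maximum; f''(2) = 8 > 0 ⇒ local minimum.
The local minimum is f(2) = -16/3.

-16/3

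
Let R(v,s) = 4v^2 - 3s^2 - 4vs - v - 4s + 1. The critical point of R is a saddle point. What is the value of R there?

141/64

∂R/∂v = 8v - 4s - 1 = 0 and ∂R/∂s = -4v - 6s - 4 = 0, so (v, s) = (-5/32, -9/16).
The Hessian has R_{vv} = 8, R_{ss} = -6, R_{vs} = -4, giving D = -64 < 0, so the point is a saddle point.
R(-5/32, -9/16) = 141/64.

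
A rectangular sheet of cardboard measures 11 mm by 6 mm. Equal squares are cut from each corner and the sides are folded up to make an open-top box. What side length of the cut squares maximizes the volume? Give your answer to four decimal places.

With cut size x, the volume is V(x) = x(11 − 2x)(6 − 2x) for 0 < x < 3.
V'(x) = 12x^2 − 68x + 66. Setting V'(x) = 0 gives x ≈ 1.2434 (the root in (0, 3)).
V''(x) = 24x − 68 is negative there, so this is the maximum; V ≈ 37.1883.

1.2434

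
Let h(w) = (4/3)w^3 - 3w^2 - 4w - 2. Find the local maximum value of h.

-11/12

h'(w) = 4w^2 - 6w - 4 = 0 at w = -1/2, 2.
h''(w) = 8w - 6. h''(-1/2) = -10 < 0 ⇒ local maximum; h''(2) = 10 > 0 ⇒ local minimum.
The local maximum is h(-1/2) = -11/12.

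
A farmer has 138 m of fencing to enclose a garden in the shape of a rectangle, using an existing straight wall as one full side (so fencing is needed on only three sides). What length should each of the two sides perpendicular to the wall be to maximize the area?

69/2

Let the sides perpendicular to the wall have length x and the parallel side y, so 2x + y = 138 and the area is A = xy = x(138 − 2x).
A'(x) = 138 − 4x = 0 gives x = 69/2, and A''(x) = −4 < 0 confirms a maximum.
Then y = 138 − 2·69/2 = 69 and A = 4761/2.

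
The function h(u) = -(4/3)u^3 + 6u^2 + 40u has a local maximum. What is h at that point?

h'(u) = -4u^2 + 12u + 40. Setting h'(u) = 0 gives u ∈ {-2, 5}.
h''(u) = -8u + 12. h''(-2) = 28 > 0 ⇒ local minimum; h''(5) = -28 < 0 ⇒ local maximum.
So the local maximum value is h(5) = 550/3.

550/3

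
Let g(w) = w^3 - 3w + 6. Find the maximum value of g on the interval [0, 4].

58

g'(w) = 3w^2 - 3, whose only zero in [0, 4] is w = 1.
Compare values at every candidate in [0, 4]: g(0) = 6, g(1) = 4, g(4) = 58.
So the maximum is g(4) = 58.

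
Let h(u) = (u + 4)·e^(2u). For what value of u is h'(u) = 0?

Differentiating with the product rule gives h'(u) = (2u + 9)·e^(2u). Since e^(2u) > 0, the only critical point is u = -9/2.
h''(-9/2) has the same sign as 2 > 0, so this is a local minimum.
h(-9/2) = (-1/2)·e^(-9) ≈ -0.0001.

-9/2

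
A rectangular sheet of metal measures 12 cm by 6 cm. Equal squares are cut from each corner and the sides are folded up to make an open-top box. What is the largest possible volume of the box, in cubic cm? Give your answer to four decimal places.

With cut size x, the volume is V(x) = x(12 − 2x)(6 − 2x) for 0 < x < 3.
V'(x) = 12x^2 − 72x + 72. Setting V'(x) = 0 gives x ≈ 1.2679 (the root in (0, 3)).
V''(x) = 24x − 72 is negative there, so this is the maximum; V ≈ 41.5692.

41.5692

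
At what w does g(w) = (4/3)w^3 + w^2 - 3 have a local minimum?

g'(w) = 4w^2 + 2w. Setting g'(w) = 0 gives w ∈ {-1/2, 0}.
Since g''(w) = 8w + 2, we get g''(-1/2) = -2 < 0 ⇒ local maximum; g''(0) = 2 > 0 ⇒ local minimum.
So the local minimum value is g(0) = -3.

0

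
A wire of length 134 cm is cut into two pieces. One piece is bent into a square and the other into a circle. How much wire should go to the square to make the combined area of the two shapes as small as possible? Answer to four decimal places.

Let x be the length used for the square. Square side x/4; circle radius (134−x)/(2π).
A(x) = (x/4)² + π·((134−x)/(2π))² = x²/16 + (134−x)²/(4π) for 0 ≤ x ≤ 134. A'(x) = x/8 − (134−x)/(2π) = 0 gives x = 4·134/(π+4) ≈ 75.0533.
A'' = 1/8 + 1/(2π) > 0, so this gives the minimum combined area; x ≈ 75.0533 cm to the square.

75.0533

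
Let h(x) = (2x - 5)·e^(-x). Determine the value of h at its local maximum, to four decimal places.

0.0604

By the product rule, h'(x) = (-2x + 7)·e^(-x). Since e^(-x) > 0, the only critical point is x = 7/2.
h''(7/2) has the same sign as -2 < 0, so this is a local maximum.
h(7/2) = (2)·e^(-7/2) ≈ 0.0604.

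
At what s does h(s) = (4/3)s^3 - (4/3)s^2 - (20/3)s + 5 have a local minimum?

5/3

Critical points: h'(s) = 4s^2 - (8/3)s - 20/3 vanishes at s = -1, 5/3.
h''(s) = 8s - 8/3. h''(-1) = -32/3 < 0 ⇒ local maximum; h''(5/3) = 32/3 > 0 ⇒ local minimum.
So the local minimum value is h(5/3) = -295/81.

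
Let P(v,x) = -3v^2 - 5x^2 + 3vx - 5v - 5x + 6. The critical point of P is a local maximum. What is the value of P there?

581/51

∂P/∂v = -6v + 3x - 5 = 0 and ∂P/∂x = 3v - 10x - 5 = 0, so (v, x) = (-65/51, -15/17).
The Hessian has P_{vv} = -6, P_{xx} = -10, P_{vx} = 3, giving D = 51 > 0 with P_{vv} < 0, so the point is a local maximum.
P(-65/51, -15/17) = 581/51.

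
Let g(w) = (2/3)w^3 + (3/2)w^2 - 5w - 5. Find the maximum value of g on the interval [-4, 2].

The derivative is 2w^2 + 3w - 5, which vanishes at w = -5/2 and w = 1.
Evaluating at the critical points and endpoints: g(-4) = -11/3; g(-5/2) = 155/24; g(1) = -47/6; g(2) = -11/3.
The maximum over the interval is 155/24, attained at w = -5/2.

155/24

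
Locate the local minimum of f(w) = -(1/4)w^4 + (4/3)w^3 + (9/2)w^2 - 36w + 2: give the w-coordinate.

Critical points: f'(w) = -w^3 + 4w^2 + 9w - 36 vanishes at w = -3, 3, 4.
f''(w) = -3w^2 + 8w + 9. f''(-3) = -42 < 0 ⇒ local maximum; f''(3) = 6 > 0 ⇒ local minimum; f''(4) = -7 < 0 ⇒ local maximum.
Thus f has its local minimum at w = 3, with value -199/4.

3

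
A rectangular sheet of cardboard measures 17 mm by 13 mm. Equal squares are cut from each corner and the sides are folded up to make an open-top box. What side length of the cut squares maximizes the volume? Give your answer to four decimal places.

2.4342

With cut size x, the volume is V(x) = x(17 − 2x)(13 − 2x) for 0 < x < 6.5.
V'(x) = 12x^2 − 120x + 221. Setting V'(x) = 0 gives x ≈ 2.4342 (the root in (0, 6.5)).
V''(x) = 24x − 120 is negative there, so this is the maximum; V ≈ 240.1322.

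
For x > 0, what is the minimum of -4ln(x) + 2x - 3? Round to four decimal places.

h'(x) = -4/x + 2 = 0 gives x = 2.
h''(x) = 4/x², which is positive for x > 0, so this is a local minimum.
h(2) = -4·ln(2) + 4 - 3 ≈ -1.7726.

-1.7726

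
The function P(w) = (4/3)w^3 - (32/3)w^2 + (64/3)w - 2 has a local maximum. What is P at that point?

Critical points: P'(w) = 4w^2 - (64/3)w + 64/3 vanishes at w = 4/3, 4.
Second-derivative test with P''(w) = 8w - 64/3: P''(4/3) = -32/3 < 0 ⇒ local maximum; P''(4) = 32/3 > 0 ⇒ local minimum.
The local maximum is P(4/3) = 862/81.

862/81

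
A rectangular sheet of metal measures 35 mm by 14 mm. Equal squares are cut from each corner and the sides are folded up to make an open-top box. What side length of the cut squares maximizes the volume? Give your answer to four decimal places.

3.0813

With cut size x, the volume is V(x) = x(35 − 2x)(14 − 2x) for 0 < x < 7.
V'(x) = 12x^2 − 196x + 490. Setting V'(x) = 0 gives x ≈ 3.0813 (the root in (0, 7)).
V''(x) = 24x − 196 is negative there, so this is the maximum; V ≈ 696.4053.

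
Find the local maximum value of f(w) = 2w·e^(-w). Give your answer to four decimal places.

0.7358

f'(w) = 2·e^(-w) + (2w)·(-1)·e^(-w) = (-2w + 2)·e^(-w). Since e^(-w) > 0, the only critical point is w = 1.
f''(1) has the same sign as -2 < 0, so this is a local maximum.
f(1) = (2)·e^(-1) ≈ 0.7358.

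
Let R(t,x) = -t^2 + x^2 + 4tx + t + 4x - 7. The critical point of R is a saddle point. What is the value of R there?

∂R/∂t = -2t + 4x + 1 = 0 and ∂R/∂x = 4t + 2x + 4 = 0, so (t, x) = (-7/10, -3/5).
The Hessian has R_{tt} = -2, R_{xx} = 2, R_{tx} = 4, giving D = -20 < 0, so the point is a saddle point.
R(-7/10, -3/5) = -171/20.

-171/20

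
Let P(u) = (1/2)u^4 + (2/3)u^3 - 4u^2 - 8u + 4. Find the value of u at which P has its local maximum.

P'(u) = 2u^3 + 2u^2 - 8u - 8. Setting P'(u) = 0 gives u ∈ {-2, -1, 2}.
Second-derivative test with P''(u) = 6u^2 + 4u - 8: P''(-2) = 8 > 0 ⇒ local minimum; P''(-1) = -6 < 0 ⇒ local maximum; P''(2) = 24 > 0 ⇒ local minimum.
The local maximum is P(-1) = 47/6.

-1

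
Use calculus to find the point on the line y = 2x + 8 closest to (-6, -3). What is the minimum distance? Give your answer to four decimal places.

0.4472

Minimize D(x)^2 = (x + 6)^2 + (2x + 11)^2.
d/dx[D^2] = 2(x + 6) + 2·2·(2x + 11) = 0 ⇒ x = -28/5.
Then y = -16/5 and the distance is √(1/5) ≈ 0.4472.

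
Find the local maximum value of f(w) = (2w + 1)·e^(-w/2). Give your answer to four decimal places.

1.8895

f'(w) = 2·e^(-w/2) + (2w + 1)·(-1/2)·e^(-w/2) = (-w + 3/2)·e^(-w/2). Since e^(-w/2) > 0, the only critical point is w = 3/2.
f''(3/2) has the same sign as -1 < 0, so this is a local maximum.
f(3/2) = (4)·e^(-3/4) ≈ 1.8895.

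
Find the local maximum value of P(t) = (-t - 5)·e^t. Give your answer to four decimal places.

P'(t) = (-1)·e^t + (-t - 5)·1·e^t = (-t - 6)·e^t. Since e^t > 0, the only critical point is t = -6.
P''(-6) has the same sign as -1 < 0, so this is a local maximum.
P(-6) = (1)·e^(-6) ≈ 0.0025.

0.0025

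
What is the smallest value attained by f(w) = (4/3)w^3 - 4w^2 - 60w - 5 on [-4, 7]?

-715/3

The derivative is 4w^2 - 8w - 60, which vanishes at w = -3 and w = 5.
Candidates: f(-4) = 257/3,  f(-3) = 103,  f(5) = -715/3,  f(7) = -491/3.
So the minimum is f(5) = -715/3.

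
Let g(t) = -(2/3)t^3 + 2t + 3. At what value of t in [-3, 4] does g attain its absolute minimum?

The derivative is -2t^2 + 2, which vanishes at t = -1 and t = 1.
Candidates: g(-3) = 15, g(-1) = 5/3, g(1) = 13/3, g(4) = -95/3.
So the minimum is g(4) = -95/3.

4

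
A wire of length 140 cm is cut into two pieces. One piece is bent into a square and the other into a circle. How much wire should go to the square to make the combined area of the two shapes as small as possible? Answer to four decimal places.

78.4139

Let x be the length used for the square. Square side x/4; circle radius (140−x)/(2π).
A(x) = (x/4)² + π·((140−x)/(2π))² = x²/16 + (140−x)²/(4π) for 0 ≤ x ≤ 140. A'(x) = x/8 − (140−x)/(2π) = 0 gives x = 4·140/(π+4) ≈ 78.4139.
A'' = 1/8 + 1/(2π) > 0, so this gives the minimum combined area; x ≈ 78.4139 cm to the square.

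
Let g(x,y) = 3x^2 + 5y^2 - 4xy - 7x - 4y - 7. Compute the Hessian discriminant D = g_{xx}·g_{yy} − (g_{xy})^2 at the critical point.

44

∂g/∂x = 6x - 4y - 7 = 0 and ∂g/∂y = -4x + 10y - 4 = 0, so (x, y) = (43/22, 13/11).
The Hessian has g_{xx} = 6, g_{yy} = 10, g_{xy} = -4, giving D = 44 > 0 with g_{xx} > 0, so the point is a local minimum.
D = (6)·(10) − (-4)^2 = 44.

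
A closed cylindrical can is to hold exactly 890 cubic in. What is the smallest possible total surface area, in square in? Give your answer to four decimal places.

With radius r and height h, πr²h = 890 so h = 890/(πr²), and S(r) = 2πr² + 2πrh = 2πr² + 2·890/r.
S'(r) = 4πr − 2·890/r² = 0 ⇒ r³ = 890/(2π), so r ≈ 5.2128 and h = 2r ≈ 10.4256.
S''(r) = 4π + 4·890/r³ > 0, so this is the minimum; S ≈ 512.2019.

512.2019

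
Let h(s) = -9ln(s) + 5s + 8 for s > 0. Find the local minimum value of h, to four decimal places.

11.7099

h'(s) = -9/s + 5 = 0 gives s = 9/5.
h''(s) = 9/s², which is positive for s > 0, so this is a local minimum.
h(9/5) = -9·ln(9/5) + 9 + 8 ≈ 11.7099.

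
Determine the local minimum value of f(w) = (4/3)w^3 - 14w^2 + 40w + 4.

62/3

f'(w) = 4w^2 - 28w + 40. Setting f'(w) = 0 gives w ∈ {2, 5}.
f''(w) = 8w - 28. f''(2) = -12 < 0 ⇒ local maximum; f''(5) = 12 > 0 ⇒ local minimum.
Thus f has its local minimum at w = 5, with value 62/3.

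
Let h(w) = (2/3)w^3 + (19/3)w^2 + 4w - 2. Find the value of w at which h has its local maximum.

h'(w) = 2w^2 + (38/3)w + 4 = 0 at w = -6, -1/3.
Second-derivative test with h''(w) = 4w + 38/3: h''(-6) = -34/3 < 0 ⇒ local maximum; h''(-1/3) = 34/3 > 0 ⇒ local minimum.
So the local maximum value is h(-6) = 58.

-6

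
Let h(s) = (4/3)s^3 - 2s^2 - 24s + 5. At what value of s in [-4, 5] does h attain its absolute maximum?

Differentiating, h'(s) = 4s^2 - 4s - 24; which vanishes at s = -2 and s = 3.
Evaluating at the critical points and endpoints: h(-4) = -49/3,  h(-2) = 103/3,  h(3) = -49,  h(5) = 5/3.
The maximum over the interval is 103/3, attained at s = -2.

-2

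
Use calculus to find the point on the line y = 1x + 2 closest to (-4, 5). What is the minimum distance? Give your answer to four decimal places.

4.9497

Minimize D(x)^2 = (x + 4)^2 + (x - 3)^2.
d/dx[D^2] = 2(x + 4) + 2·1·(x - 3) = 0 ⇒ x = -1/2.
Then y = 3/2 and the distance is √(49/2) ≈ 4.9497.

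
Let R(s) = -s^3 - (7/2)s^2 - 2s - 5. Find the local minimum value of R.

Critical points: R'(s) = -3s^2 - 7s - 2 vanishes at s = -2, -1/3.
Since R''(s) = -6s - 7, we get R''(-2) = 5 > 0 ⇒ local minimum; R''(-1/3) = -5 < 0 ⇒ local maximum.
Thus R has its local minimum at s = -2, with value -7.

-7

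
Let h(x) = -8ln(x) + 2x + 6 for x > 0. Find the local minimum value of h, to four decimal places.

h'(x) = -8/x + 2 = 0 gives x = 4.
h''(x) = 8/x², which is positive for x > 0, so this is a local minimum.
h(4) = -8·ln(4) + 8 + 6 ≈ 2.9096.

2.9096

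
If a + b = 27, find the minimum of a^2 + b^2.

729/2

With a + b = 27, a^2 + b^2 = a^2 + (27 − a)^2.
The derivative 2a − 2(27 − a) = 4a − 54 vanishes at a = 27/2; second derivative 4 > 0, a minimum.
The minimum is 2·(27/2)^2 = 729/2.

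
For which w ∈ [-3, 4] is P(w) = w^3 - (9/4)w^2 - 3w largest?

4

P'(w) = 3w^2 - (9/2)w - 3, which vanishes at w = -1/2 and w = 2.
Candidates: P(-3) = -153/4, P(-1/2) = 13/16, P(2) = -7, P(4) = 16.
So the maximum is P(4) = 16.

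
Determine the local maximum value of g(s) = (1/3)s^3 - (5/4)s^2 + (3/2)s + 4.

55/12

g'(s) = s^2 - (5/2)s + 3/2. Setting g'(s) = 0 gives s ∈ {1, 3/2}.
Since g''(s) = 2s - 5/2, we get g''(1) = -1/2 < 0 ⇒ local maximum; g''(3/2) = 1/2 > 0 ⇒ local minimum.
Thus g has its local maximum at s = 1, with value 55/12.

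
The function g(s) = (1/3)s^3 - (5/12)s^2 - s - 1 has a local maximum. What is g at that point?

Critical points: g'(s) = s^2 - (5/6)s - 1 vanishes at s = -2/3, 3/2.
Since g''(s) = 2s - 5/6, we get g''(-2/3) = -13/6 < 0 ⇒ local maximum; g''(3/2) = 13/6 > 0 ⇒ local minimum.
The local maximum is g(-2/3) = -50/81.

-50/81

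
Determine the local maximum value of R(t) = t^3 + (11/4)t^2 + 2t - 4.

R'(t) = 3t^2 + (11/2)t + 2 = 0 at t = -4/3, -1/2.
Second-derivative test with R''(t) = 6t + 11/2: R''(-4/3) = -5/2 < 0 ⇒ local maximum; R''(-1/2) = 5/2 > 0 ⇒ local minimum.
Thus R has its local maximum at t = -4/3, with value -112/27.

-112/27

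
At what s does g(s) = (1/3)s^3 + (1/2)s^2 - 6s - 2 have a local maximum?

Critical points: g'(s) = s^2 + s - 6 vanishes at s = -3, 2.
g''(s) = 2s + 1. g''(-3) = -5 < 0 ⇒ local maximum; g''(2) = 5 > 0 ⇒ local minimum.
The local maximum is g(-3) = 23/2.

-3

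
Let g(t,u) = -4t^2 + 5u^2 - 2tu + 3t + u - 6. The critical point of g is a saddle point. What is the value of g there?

∂g/∂t = -8t - 2u + 3 = 0 and ∂g/∂u = -2t + 10u + 1 = 0, so (t, u) = (8/21, -1/42).
The Hessian has g_{tt} = -8, g_{uu} = 10, g_{tu} = -2, giving D = -84 < 0, so the point is a saddle point.
g(8/21, -1/42) = -457/84.

-457/84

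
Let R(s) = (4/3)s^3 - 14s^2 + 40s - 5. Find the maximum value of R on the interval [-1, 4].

89/3

R'(s) = 4s^2 - 28s + 40, whose only zero in [-1, 4] is s = 2.
Compare values at every candidate in [-1, 4]: R(-1) = -181/3; R(2) = 89/3; R(4) = 49/3.
So the maximum is R(2) = 89/3.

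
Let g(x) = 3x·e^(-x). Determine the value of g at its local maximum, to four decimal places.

g'(x) = 3·e^(-x) + (3x)·(-1)·e^(-x) = (-3x + 3)·e^(-x). Since e^(-x) > 0, the only critical point is x = 1.
g''(1) has the same sign as -3 < 0, so this is a local maximum.
g(1) = (3)·e^(-1) ≈ 1.1036.

1.1036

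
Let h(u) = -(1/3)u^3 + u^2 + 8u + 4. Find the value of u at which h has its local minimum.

h'(u) = -u^2 + 2u + 8 = 0 at u = -2, 4.
h''(u) = -2u + 2. h''(-2) = 6 > 0 ⇒ local minimum; h''(4) = -6 < 0 ⇒ local maximum.
Thus h has its local minimum at u = -2, with value -16/3.

-2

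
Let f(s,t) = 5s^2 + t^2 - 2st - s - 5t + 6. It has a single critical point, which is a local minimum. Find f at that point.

-5/2

∂f/∂s = 10s - 2t - 1 = 0 and ∂f/∂t = -2s + 2t - 5 = 0, so (s, t) = (3/4, 13/4).
The Hessian has f_{ss} = 10, f_{tt} = 2, f_{st} = -2, giving D = 16 > 0 with f_{ss} > 0, so the point is a local minimum.
f(3/4, 13/4) = -5/2.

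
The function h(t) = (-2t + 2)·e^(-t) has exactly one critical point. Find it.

h'(t) = (-2)·e^(-t) + (-2t + 2)·(-1)·e^(-t) = (2t - 4)·e^(-t). Since e^(-t) > 0, the only critical point is t = 2.
h''(2) has the same sign as 2 > 0, so this is a local minimum.
h(2) = (-2)·e^(-2) ≈ -0.2707.

2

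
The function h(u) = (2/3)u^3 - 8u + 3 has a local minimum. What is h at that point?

-23/3

h'(u) = 2u^2 - 8. Setting h'(u) = 0 gives u ∈ {-2, 2}.
Since h''(u) = 4u, we get h''(-2) = -8 < 0 ⇒ local maximum; h''(2) = 8 > 0 ⇒ local minimum.
The local minimum is h(2) = -23/3.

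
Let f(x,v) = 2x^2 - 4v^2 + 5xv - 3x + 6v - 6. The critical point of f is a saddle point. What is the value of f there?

-72/19

∂f/∂x = 4x + 5v - 3 = 0 and ∂f/∂v = 5x - 8v + 6 = 0, so (x, v) = (-2/19, 13/19).
The Hessian has f_{xx} = 4, f_{vv} = -8, f_{xv} = 5, giving D = -57 < 0, so the point is a saddle point.
f(-2/19, 13/19) = -72/19.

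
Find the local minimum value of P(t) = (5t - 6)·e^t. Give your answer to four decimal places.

By the product rule, P'(t) = (5t - 1)·e^t. Since e^t > 0, the only critical point is t = 1/5.
P''(1/5) has the same sign as 5 > 0, so this is a local minimum.
P(1/5) = (-5)·e^(1/5) ≈ -6.1070.

-6.1070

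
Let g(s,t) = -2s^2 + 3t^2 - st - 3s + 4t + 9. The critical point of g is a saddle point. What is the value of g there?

208/25

∂g/∂s = -4s - t - 3 = 0 and ∂g/∂t = -s + 6t + 4 = 0, so (s, t) = (-14/25, -19/25).
The Hessian has g_{ss} = -4, g_{tt} = 6, g_{st} = -1, giving D = -25 < 0, so the point is a saddle point.
g(-14/25, -19/25) = 208/25.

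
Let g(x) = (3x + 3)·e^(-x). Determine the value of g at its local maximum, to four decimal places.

3.0000

g'(x) = 3·e^(-x) + (3x + 3)·(-1)·e^(-x) = (-3x)·e^(-x). Since e^(-x) > 0, the only critical point is x = 0.
g''(0) has the same sign as -3 < 0, so this is a local maximum.
g(0) = (3)·e^(0) ≈ 3.0000.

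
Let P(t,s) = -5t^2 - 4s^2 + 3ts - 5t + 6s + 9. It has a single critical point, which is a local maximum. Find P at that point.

∂P/∂t = -10t + 3s - 5 = 0 and ∂P/∂s = 3t - 8s + 6 = 0, so (t, s) = (-22/71, 45/71).
The Hessian has P_{tt} = -10, P_{ss} = -8, P_{ts} = 3, giving D = 71 > 0 with P_{tt} < 0, so the point is a local maximum.
P(-22/71, 45/71) = 829/71.

829/71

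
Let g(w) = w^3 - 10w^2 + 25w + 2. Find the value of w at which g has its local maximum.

5/3

g'(w) = 3w^2 - 20w + 25 = 0 at w = 5/3, 5.
Since g''(w) = 6w - 20, we get g''(5/3) = -10 < 0 ⇒ local maximum; g''(5) = 10 > 0 ⇒ local minimum.
Thus g has its local maximum at w = 5/3, with value 554/27.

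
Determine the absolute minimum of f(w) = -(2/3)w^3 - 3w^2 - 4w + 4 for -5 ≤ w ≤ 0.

f'(w) = -2w^2 - 6w - 4, which vanishes at w = -2 and w = -1.
Compare values at every candidate in [-5, 0]: f(-5) = 97/3,  f(-2) = 16/3,  f(-1) = 17/3,  f(0) = 4.
So the minimum is f(0) = 4.

4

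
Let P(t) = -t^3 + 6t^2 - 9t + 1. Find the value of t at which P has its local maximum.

P'(t) = -3t^2 + 12t - 9. Setting P'(t) = 0 gives t ∈ {1, 3}.
P''(t) = -6t + 12. P''(1) = 6 > 0 ⇒ local minimum; P''(3) = -6 < 0 ⇒ local maximum.
So the local maximum value is P(3) = 1.

3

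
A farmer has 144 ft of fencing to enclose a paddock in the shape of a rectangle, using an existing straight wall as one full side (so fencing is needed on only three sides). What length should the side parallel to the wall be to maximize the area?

72

Let the sides perpendicular to the wall have length x and the parallel side y, so 2x + y = 144 and the area is A = xy = x(144 − 2x).
A'(x) = 144 − 4x = 0 gives x = 36, and A''(x) = −4 < 0 confirms a maximum.
Then y = 144 − 2·36 = 72 and A = 2592.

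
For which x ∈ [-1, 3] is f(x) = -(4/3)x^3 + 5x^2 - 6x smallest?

3

Differentiating, f'(x) = -4x^2 + 10x - 6; which vanishes at x = 1 and x = 3/2.
Evaluating at the critical points and endpoints: f(-1) = 37/3,  f(1) = -7/3,  f(3/2) = -9/4,  f(3) = -9.
So the minimum is f(3) = -9.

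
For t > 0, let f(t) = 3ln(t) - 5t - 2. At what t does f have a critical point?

f'(t) = 3/t − 5 = 0 gives t = 3/5.
f''(t) = -3/t², which is negative for t > 0, so this is a local maximum.
f(3/5) = 3·ln(3/5) - 3 - 2 ≈ -6.5325.

3/5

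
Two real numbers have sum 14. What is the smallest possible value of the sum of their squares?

With a + b = 14, a^2 + b^2 = a^2 + (14 − a)^2.
The derivative 2a − 2(14 − a) = 4a − 28 vanishes at a = 7; second derivative 4 > 0, a minimum.
The minimum is 2·(7)^2 = 98.

98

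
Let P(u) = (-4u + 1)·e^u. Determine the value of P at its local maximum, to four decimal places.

1.8895

P'(u) = (-4)·e^u + (-4u + 1)·1·e^u = (-4u - 3)·e^u. Since e^u > 0, the only critical point is u = -3/4.
P''(-3/4) has the same sign as -4 < 0, so this is a local maximum.
P(-3/4) = (4)·e^(-3/4) ≈ 1.8895.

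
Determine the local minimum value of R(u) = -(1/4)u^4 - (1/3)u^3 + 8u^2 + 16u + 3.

R'(u) = -u^3 - u^2 + 16u + 16. Setting R'(u) = 0 gives u ∈ {-4, -1, 4}.
Second-derivative test with R''(u) = -3u^2 - 2u + 16: R''(-4) = -24 < 0 ⇒ local maximum; R''(-1) = 15 > 0 ⇒ local minimum; R''(4) = -40 < 0 ⇒ local maximum.
Thus R has its local minimum at u = -1, with value -59/12.

-59/12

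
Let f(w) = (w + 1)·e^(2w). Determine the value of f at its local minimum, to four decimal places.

-0.0249

Differentiating with the product rule gives f'(w) = (2w + 3)·e^(2w). Since e^(2w) > 0, the only critical point is w = -3/2.
f''(-3/2) has the same sign as 2 > 0, so this is a local minimum.
f(-3/2) = (-1/2)·e^(-3) ≈ -0.0249.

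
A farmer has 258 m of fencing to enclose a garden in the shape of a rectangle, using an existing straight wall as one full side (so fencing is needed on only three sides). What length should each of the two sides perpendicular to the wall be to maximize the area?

Let the sides perpendicular to the wall have length x and the parallel side y, so 2x + y = 258 and the area is A = xy = x(258 − 2x).
A'(x) = 258 − 4x = 0 gives x = 129/2, and A''(x) = −4 < 0 confirms a maximum.
Then y = 258 − 2·129/2 = 129 and A = 16641/2.

129/2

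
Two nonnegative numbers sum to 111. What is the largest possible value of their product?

12321/4

With x + y = 111, the product is P(x) = x(111 − x).
P'(x) = 111 − 2x = 0 gives x = 111/2; P'' = −2 < 0, so this is the maximum.
P = 111/2·111/2 = 12321/4.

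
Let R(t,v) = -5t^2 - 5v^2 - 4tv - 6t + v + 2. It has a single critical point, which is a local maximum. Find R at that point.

∂R/∂t = -10t - 4v - 6 = 0 and ∂R/∂v = -4t - 10v + 1 = 0, so (t, v) = (-16/21, 17/42).
The Hessian has R_{tt} = -10, R_{vv} = -10, R_{tv} = -4, giving D = 84 > 0 with R_{tt} < 0, so the point is a local maximum.
R(-16/21, 17/42) = 377/84.

377/84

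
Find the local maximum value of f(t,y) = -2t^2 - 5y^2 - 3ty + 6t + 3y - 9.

-135/31

∂f/∂t = -4t - 3y + 6 = 0 and ∂f/∂y = -3t - 10y + 3 = 0, so (t, y) = (51/31, -6/31).
The Hessian has f_{tt} = -4, f_{yy} = -10, f_{ty} = -3, giving D = 31 > 0 with f_{tt} < 0, so the point is a local maximum.
f(51/31, -6/31) = -135/31.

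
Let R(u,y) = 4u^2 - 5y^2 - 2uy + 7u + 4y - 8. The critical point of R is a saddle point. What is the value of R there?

-797/84

∂R/∂u = 8u - 2y + 7 = 0 and ∂R/∂y = -2u - 10y + 4 = 0, so (u, y) = (-31/42, 23/42).
The Hessian has R_{uu} = 8, R_{yy} = -10, R_{uy} = -2, giving D = -84 < 0, so the point is a saddle point.
R(-31/42, 23/42) = -797/84.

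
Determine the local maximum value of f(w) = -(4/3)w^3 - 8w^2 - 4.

-4

f'(w) = -4w^2 - 16w. Setting f'(w) = 0 gives w ∈ {-4, 0}.
Second-derivative test with f''(w) = -8w - 16: f''(-4) = 16 > 0 ⇒ local minimum; f''(0) = -16 < 0 ⇒ local maximum.
So the local maximum value is f(0) = -4.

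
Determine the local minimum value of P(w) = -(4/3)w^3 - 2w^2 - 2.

P'(w) = -4w^2 - 4w = 0 at w = -1, 0.
P''(w) = -8w - 4. P''(-1) = 4 > 0 ⇒ local minimum; P''(0) = -4 < 0 ⇒ local maximum.
So the local minimum value is P(-1) = -8/3.

-8/3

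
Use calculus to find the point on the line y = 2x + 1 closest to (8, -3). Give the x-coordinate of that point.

0

Minimize D(x)^2 = (x - 8)^2 + (2x + 4)^2.
d/dx[D^2] = 2(x - 8) + 2·2·(2x + 4) = 0 ⇒ x = 0.
Then y = 1 and the distance is √(80) ≈ 8.9443.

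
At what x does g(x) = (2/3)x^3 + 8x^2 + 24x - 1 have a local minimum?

-2

g'(x) = 2x^2 + 16x + 24 = 0 at x = -6, -2.
g''(x) = 4x + 16. g''(-6) = -8 < 0 ⇒ local maximum; g''(-2) = 8 > 0 ⇒ local minimum.
The local minimum is g(-2) = -67/3.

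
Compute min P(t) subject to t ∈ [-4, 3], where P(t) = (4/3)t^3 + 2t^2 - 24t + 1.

The derivative is 4t^2 + 4t - 24, which vanishes at t = -3 and t = 2.
Evaluating at the critical points and endpoints: P(-4) = 131/3, P(-3) = 55, P(2) = -85/3, P(3) = -17.
So the minimum is P(2) = -85/3.

-85/3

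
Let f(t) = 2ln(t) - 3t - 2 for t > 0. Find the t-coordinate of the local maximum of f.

2/3

f'(t) = 2/t − 3 = 0 gives t = 2/3.
f''(t) = -2/t², which is negative for t > 0, so this is a local maximum.
f(2/3) = 2·ln(2/3) - 2 - 2 ≈ -4.8109.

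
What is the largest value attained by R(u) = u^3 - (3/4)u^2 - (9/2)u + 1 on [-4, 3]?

The derivative is 3u^2 - (3/2)u - 9/2, which vanishes at u = -1 and u = 3/2.
Evaluating at the critical points and endpoints: R(-4) = -57, R(-1) = 15/4, R(3/2) = -65/16, R(3) = 31/4.
Hence the absolute maximum is 31/4 at u = 3.

31/4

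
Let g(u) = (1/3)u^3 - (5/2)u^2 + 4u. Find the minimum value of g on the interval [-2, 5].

-62/3

g'(u) = u^2 - 5u + 4, which vanishes at u = 1 and u = 4.
Compare values at every candidate in [-2, 5]: g(-2) = -62/3,  g(1) = 11/6,  g(4) = -8/3,  g(5) = -5/6.
Hence the absolute minimum is -62/3 at u = -2.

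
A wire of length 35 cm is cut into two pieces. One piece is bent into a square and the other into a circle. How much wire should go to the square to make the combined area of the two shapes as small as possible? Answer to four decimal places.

19.6035

Let x be the length used for the square. Square side x/4; circle radius (35−x)/(2π).
A(x) = (x/4)² + π·((35−x)/(2π))² = x²/16 + (35−x)²/(4π) for 0 ≤ x ≤ 35. A'(x) = x/8 − (35−x)/(2π) = 0 gives x = 4·35/(π+4) ≈ 19.6035.
A'' = 1/8 + 1/(2π) > 0, so this gives the minimum combined area; x ≈ 19.6035 cm to the square.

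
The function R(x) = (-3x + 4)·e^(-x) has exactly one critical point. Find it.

Differentiating with the product rule gives R'(x) = (3x - 7)·e^(-x). Since e^(-x) > 0, the only critical point is x = 7/3.
R''(7/3) has the same sign as 3 > 0, so this is a local minimum.
R(7/3) = (-3)·e^(-7/3) ≈ -0.2909.

7/3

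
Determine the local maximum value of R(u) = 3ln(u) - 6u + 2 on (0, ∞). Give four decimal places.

-3.0794

R'(u) = 3/u − 6 = 0 gives u = 1/2.
R''(u) = -3/u², which is negative for u > 0, so this is a local maximum.
R(1/2) = 3·ln(1/2) - 3 + 2 ≈ -3.0794.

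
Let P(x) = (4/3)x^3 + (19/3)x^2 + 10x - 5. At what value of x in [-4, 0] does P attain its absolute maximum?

P'(x) = 4x^2 + (38/3)x + 10, which vanishes at x = -5/3 and x = -3/2.
Evaluating at the critical points and endpoints: P(-4) = -29; P(-5/3) = -830/81; P(-3/2) = -41/4; P(0) = -5.
So the maximum is P(0) = -5.

0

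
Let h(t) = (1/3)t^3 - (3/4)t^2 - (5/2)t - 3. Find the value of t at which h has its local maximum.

-1

h'(t) = t^2 - (3/2)t - 5/2. Setting h'(t) = 0 gives t ∈ {-1, 5/2}.
h''(t) = 2t - 3/2. h''(-1) = -7/2 < 0 ⇒ local maximum; h''(5/2) = 7/2 > 0 ⇒ local minimum.
Thus h has its local maximum at t = -1, with value -19/12.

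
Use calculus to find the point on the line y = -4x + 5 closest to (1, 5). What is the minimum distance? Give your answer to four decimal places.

0.9701

Minimize D(x)^2 = (x - 1)^2 + (-4x)^2.
d/dx[D^2] = 2(x - 1) + 2·(-4)·(-4x) = 0 ⇒ x = 1/17.
Then y = 81/17 and the distance is √(16/17) ≈ 0.9701.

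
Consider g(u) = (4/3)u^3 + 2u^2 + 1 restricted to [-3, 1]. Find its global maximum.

The derivative is 4u^2 + 4u, which vanishes at u = -1 and u = 0.
Compare values at every candidate in [-3, 1]: g(-3) = -17, g(-1) = 5/3, g(0) = 1, g(1) = 13/3.
So the maximum is g(1) = 13/3.

13/3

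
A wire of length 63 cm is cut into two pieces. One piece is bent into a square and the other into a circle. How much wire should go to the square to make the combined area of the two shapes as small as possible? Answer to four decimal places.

Let x be the length used for the square. Square side x/4; circle radius (63−x)/(2π).
A(x) = (x/4)² + π·((63−x)/(2π))² = x²/16 + (63−x)²/(4π) for 0 ≤ x ≤ 63. A'(x) = x/8 − (63−x)/(2π) = 0 gives x = 4·63/(π+4) ≈ 35.2862.
A'' = 1/8 + 1/(2π) > 0, so this gives the minimum combined area; x ≈ 35.2862 cm to the square.

35.2862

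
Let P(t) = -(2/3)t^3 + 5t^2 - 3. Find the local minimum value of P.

-3

Critical points: P'(t) = -2t^2 + 10t vanishes at t = 0, 5.
P''(t) = -4t + 10. P''(0) = 10 > 0 ⇒ local minimum; P''(5) = -10 < 0 ⇒ local maximum.
The local minimum is P(0) = -3.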